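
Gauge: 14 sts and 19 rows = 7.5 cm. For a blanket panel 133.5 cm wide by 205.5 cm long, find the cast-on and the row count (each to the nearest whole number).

Cast on 249 stitches and work 521 rows.

Stitch gauge = 14/7.5 = 1.867 sts/cm; 133.5 × 1.867 = 249.20 → 249 sts.
Row gauge = 19/7.5 = 2.533 rows/cm; 205.5 × 2.533 = 520.60 → 521 rows.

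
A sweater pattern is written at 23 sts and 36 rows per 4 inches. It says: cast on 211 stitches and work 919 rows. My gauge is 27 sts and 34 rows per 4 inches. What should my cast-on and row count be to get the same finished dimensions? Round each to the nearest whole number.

Cast on 248 stitches; work 868 rows.

Stitches: 211 × 27/23 = 247.70 → 248.
Rows: 919 × 34/36 = 867.94 → 868.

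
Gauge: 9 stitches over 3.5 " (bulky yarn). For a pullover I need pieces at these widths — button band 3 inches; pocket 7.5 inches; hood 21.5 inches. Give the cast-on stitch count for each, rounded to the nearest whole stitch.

button band 8; pocket 19; hood 55.

Rate = 9/3.5 = 2.571 sts per in.
button band: 3 × 2.571 = 7.71 → 8.
pocket: 7.5 × 2.571 = 19.29 → 19.
hood: 21.5 × 2.571 = 55.29 → 55.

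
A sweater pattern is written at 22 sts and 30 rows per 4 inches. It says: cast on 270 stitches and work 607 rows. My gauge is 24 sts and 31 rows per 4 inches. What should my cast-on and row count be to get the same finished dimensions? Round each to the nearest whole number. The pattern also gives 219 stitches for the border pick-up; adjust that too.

Cast on 295 stitches; work 627 rows; border pick-up 239 stitches.

Stitches: 270 × 24/22 = 294.55 → 295.
Rows: 607 × 31/30 = 627.23 → 627.
border pick-up: 219 × 24/22 = 238.91 → 239.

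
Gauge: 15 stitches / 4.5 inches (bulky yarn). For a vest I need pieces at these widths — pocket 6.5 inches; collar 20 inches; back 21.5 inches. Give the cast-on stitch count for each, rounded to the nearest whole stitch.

Rate = 15/4.5 = 3.333 sts per in.
pocket: 6.5 × 3.333 = 21.67 → 22.
collar: 20 × 3.333 = 66.67 → 67.
back: 21.5 × 3.333 = 71.67 → 72.

pocket 22; collar 67; back 72.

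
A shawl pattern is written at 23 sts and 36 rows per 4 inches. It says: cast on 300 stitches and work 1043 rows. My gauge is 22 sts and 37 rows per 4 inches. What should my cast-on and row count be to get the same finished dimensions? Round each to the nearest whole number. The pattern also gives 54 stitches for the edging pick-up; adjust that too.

Cast on 287 stitches; work 1072 rows; edging pick-up 52 stitches.

Stitches: 300 × 22/23 = 286.96 → 287.
Rows: 1043 × 37/36 = 1071.97 → 1072.
edging pick-up: 54 × 22/23 = 51.65 → 52.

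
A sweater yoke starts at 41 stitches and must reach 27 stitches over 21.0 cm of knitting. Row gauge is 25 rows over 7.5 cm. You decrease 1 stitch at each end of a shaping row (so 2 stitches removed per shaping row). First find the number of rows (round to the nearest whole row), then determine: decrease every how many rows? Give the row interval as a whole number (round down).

Decrease every 10th row.

Rows = 21.0 × 3.333 = 70.0 → 70 rows.
Stitches to remove: 14 → 7 shaping rows (at 2 st each).
70 / 7 = 10.00 → every 10 rows.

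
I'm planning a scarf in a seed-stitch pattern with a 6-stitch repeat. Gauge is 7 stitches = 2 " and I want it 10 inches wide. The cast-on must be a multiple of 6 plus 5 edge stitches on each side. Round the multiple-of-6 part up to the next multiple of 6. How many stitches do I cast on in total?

CO 40 sts.

7 / 2 = 3.5 sts per inch.
10 × 3.5 = 35.00 sts.
Less 10 edge sts → 25.00 for the repeat.
Next multiple of 6: 30.
Add back 10 edge sts → 40.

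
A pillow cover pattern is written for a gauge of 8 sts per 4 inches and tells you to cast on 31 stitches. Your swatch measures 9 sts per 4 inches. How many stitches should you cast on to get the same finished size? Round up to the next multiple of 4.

Scale factor = 9 / 8 = 1.125.
31 × 9 / 8 = 34.88 sts.
→ 36 sts.

Cast on 36 stitches.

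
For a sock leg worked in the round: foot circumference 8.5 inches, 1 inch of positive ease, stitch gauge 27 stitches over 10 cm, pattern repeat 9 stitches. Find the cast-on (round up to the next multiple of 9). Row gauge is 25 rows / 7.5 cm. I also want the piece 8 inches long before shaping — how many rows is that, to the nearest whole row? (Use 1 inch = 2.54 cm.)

Finished = 8.5 + 1 = 9.5 inches.
9.5 inches × 2.54 = 24.13 cm.
27/10 = 2.7 sts per cm; 24.13 × 2.7 = 65.15 sts.
Next multiple of 9 → 72.
8 inches = 20.32 cm; × 3.333 = 67.73 → 68 rows.

Cast on 72 stitches; work 68 rows.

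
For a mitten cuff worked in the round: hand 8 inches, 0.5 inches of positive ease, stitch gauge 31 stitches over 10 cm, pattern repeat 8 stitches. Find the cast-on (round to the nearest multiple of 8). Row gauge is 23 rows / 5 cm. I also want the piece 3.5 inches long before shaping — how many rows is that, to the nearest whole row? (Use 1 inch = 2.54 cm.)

Cast on 64 stitches; work 41 rows.

Finished = 8 + 0.5 = 8.5 inches.
8.5 inches × 2.54 = 21.59 cm.
31/10 = 3.1 sts per cm; 21.59 × 3.1 = 66.93 sts.
Nearest multiple of 8 → 64.
3.5 inches = 8.89 cm; × 4.6 = 40.89 → 41 rows.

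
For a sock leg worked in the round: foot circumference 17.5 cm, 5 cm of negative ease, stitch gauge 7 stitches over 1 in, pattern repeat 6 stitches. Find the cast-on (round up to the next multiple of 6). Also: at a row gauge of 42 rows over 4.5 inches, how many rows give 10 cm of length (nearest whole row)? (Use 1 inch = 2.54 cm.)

Cast on 36 stitches; work 37 rows.

Finished = 17.5 − 5 = 12.5 cm.
12.5 cm × 1/2.54 = 4.92 inches.
7/1 = 7 sts per in; 4.92 × 7 = 34.45 sts.
Next multiple of 6 → 36.
10 cm = 3.94 inches; × 9.333 = 36.75 → 37 rows.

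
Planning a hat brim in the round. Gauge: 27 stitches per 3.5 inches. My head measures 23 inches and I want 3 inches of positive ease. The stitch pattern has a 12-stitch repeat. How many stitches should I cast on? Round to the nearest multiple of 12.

Finished = 23 + 3 = 26 inches.
27 / 3.5 = 7.714 sts/in.
26 × 7.714 = 200.57 sts.
Nearest multiple of 12: 204.

204 stitches.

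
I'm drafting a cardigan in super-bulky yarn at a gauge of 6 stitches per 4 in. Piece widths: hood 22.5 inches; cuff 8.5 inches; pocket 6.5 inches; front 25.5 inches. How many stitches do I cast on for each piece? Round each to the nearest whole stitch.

hood 34; cuff 13; pocket 10; front 38.

Rate = 6/4 = 1.5 sts per in.
hood: 22.5 × 1.5 = 33.75 → 34.
cuff: 8.5 × 1.5 = 12.75 → 13.
pocket: 6.5 × 1.5 = 9.75 → 10.
front: 25.5 × 1.5 = 38.25 → 38.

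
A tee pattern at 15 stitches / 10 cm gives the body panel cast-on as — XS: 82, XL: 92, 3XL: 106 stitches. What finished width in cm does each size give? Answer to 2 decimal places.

15/10 = 1.5 sts per cm.
XS: 82 / 1.5 = 54.667 → 54.67 cm.
XL: 92 / 1.5 = 61.333 → 61.33 cm.
3XL: 106 / 1.5 = 70.667 → 70.67 cm.

XS 54.67 cm; XL 61.33 cm; 3XL 70.67 cm.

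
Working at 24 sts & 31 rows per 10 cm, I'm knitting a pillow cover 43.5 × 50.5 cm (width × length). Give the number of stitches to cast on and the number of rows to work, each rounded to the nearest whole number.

Stitch gauge = 24/10 = 2.4 sts/cm; 43.5 × 2.4 = 104.40 → 104 sts.
Row gauge = 31/10 = 3.1 rows/cm; 50.5 × 3.1 = 156.55 → 157 rows.

Cast on 104 stitches and work 157 rows.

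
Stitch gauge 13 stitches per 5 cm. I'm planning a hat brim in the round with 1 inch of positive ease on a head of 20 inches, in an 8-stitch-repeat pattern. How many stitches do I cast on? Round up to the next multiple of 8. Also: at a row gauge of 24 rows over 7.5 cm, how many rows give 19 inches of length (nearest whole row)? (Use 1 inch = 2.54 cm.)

Cast on 144 stitches; work 154 rows.

Finished = 20 + 1 = 21 inches.
21 inches × 2.54 = 53.34 cm.
13/5 = 2.6 sts per cm; 53.34 × 2.6 = 138.68 sts.
Next multiple of 8 → 144.
19 inches = 48.26 cm; × 3.2 = 154.43 → 154 rows.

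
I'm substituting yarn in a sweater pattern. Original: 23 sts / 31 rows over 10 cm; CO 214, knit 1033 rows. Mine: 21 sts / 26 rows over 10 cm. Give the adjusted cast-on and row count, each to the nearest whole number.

Cast on 195 stitches; work 866 rows.

Stitches: 214 × 21/23 = 195.39 → 195.
Rows: 1033 × 26/31 = 866.39 → 866.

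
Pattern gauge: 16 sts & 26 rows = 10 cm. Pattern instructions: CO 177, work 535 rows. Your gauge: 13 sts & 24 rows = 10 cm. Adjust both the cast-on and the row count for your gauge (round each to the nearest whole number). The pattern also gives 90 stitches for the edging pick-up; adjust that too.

Cast on 144 stitches; work 494 rows; edging pick-up 73 stitches.

Stitches: 177 × 13/16 = 143.81 → 144.
Rows: 535 × 24/26 = 493.85 → 494.
edging pick-up: 90 × 13/16 = 73.12 → 73.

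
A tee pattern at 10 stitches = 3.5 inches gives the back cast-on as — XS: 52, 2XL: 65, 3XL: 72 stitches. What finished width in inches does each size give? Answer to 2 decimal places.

10/3.5 = 2.857 sts per in.
XS: 52 / 2.857 = 18.200 → 18.20 in.
2XL: 65 / 2.857 = 22.750 → 22.75 in.
3XL: 72 / 2.857 = 25.200 → 25.20 in.

XS 18.20 inches; 2XL 22.75 inches; 3XL 25.20 inches.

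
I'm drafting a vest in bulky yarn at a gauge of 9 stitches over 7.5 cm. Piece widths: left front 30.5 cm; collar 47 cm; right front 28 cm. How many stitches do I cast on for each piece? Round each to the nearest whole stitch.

Rate = 9/7.5 = 1.2 sts per cm.
left front: 30.5 × 1.2 = 36.60 → 37.
collar: 47 × 1.2 = 56.40 → 56.
right front: 28 × 1.2 = 33.60 → 34.

left front 37; collar 56; right front 34.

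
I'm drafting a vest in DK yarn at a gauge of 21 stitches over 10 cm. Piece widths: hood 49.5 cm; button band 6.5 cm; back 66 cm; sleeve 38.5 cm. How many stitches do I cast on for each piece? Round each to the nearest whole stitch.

Rate = 21/10 = 2.1 sts per cm.
hood: 49.5 × 2.1 = 103.95 → 104.
button band: 6.5 × 2.1 = 13.65 → 14.
back: 66 × 2.1 = 138.60 → 139.
sleeve: 38.5 × 2.1 = 80.85 → 81.

hood 104; button band 14; back 139; sleeve 81.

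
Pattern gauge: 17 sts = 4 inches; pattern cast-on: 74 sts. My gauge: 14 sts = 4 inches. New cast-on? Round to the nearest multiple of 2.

Scale factor = 14 / 17 = 0.824.
74 × 14 / 17 = 60.94 sts.
→ 60 sts.

60 stitches.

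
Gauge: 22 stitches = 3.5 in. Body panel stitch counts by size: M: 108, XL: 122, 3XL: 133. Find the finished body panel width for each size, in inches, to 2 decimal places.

22/3.5 = 6.286 sts per in.
M: 108 / 6.286 = 17.182 → 17.18 in.
XL: 122 / 6.286 = 19.409 → 19.41 in.
3XL: 133 / 6.286 = 21.159 → 21.16 in.

M 17.18 inches; XL 19.41 inches; 3XL 21.16 inches.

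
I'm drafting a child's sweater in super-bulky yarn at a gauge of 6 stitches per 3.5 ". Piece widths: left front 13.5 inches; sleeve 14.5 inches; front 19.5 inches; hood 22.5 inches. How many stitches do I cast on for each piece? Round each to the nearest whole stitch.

Rate = 6/3.5 = 1.714 sts per in.
left front: 13.5 × 1.714 = 23.14 → 23.
sleeve: 14.5 × 1.714 = 24.86 → 25.
front: 19.5 × 1.714 = 33.43 → 33.
hood: 22.5 × 1.714 = 38.57 → 39.

left front 23; sleeve 25; front 33; hood 39.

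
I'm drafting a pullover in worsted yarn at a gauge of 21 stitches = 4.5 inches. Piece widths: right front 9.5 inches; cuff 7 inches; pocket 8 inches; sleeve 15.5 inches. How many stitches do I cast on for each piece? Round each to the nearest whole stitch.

Rate = 21/4.5 = 4.667 sts per in.
right front: 9.5 × 4.667 = 44.33 → 44.
cuff: 7 × 4.667 = 32.67 → 33.
pocket: 8 × 4.667 = 37.33 → 37.
sleeve: 15.5 × 4.667 = 72.33 → 72.

right front 44; cuff 33; pocket 37; sleeve 72.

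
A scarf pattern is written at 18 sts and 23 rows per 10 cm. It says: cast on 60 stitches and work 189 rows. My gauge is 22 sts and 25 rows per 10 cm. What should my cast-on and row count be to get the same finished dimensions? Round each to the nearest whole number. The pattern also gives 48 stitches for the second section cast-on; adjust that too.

Stitches: 60 × 22/18 = 73.33 → 73.
Rows: 189 × 25/23 = 205.43 → 205.
second section cast-on: 48 × 22/18 = 58.67 → 59.

Cast on 73 stitches; work 205 rows; second section cast-on 59 stitches.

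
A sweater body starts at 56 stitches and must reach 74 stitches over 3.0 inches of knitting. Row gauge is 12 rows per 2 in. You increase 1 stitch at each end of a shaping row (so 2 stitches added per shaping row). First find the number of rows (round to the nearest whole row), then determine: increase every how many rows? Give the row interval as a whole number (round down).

Rows = 3.0 × 6 = 18.0 → 18 rows.
Stitches to add: 18 → 9 shaping rows (at 2 st each).
18 / 9 = 2.00 → every 2 rows.

Increase every 2nd row.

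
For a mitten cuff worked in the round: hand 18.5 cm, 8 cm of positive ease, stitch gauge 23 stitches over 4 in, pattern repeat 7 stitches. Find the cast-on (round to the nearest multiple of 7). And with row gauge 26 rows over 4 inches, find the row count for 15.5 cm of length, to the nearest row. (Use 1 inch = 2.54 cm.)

Finished = 18.5 + 8 = 26.5 cm.
26.5 cm × 1/2.54 = 10.43 inches.
23/4 = 5.75 sts per in; 10.43 × 5.75 = 59.99 sts.
Nearest multiple of 7 → 63.
15.5 cm = 6.10 inches; × 6.5 = 39.67 → 40 rows.

Cast on 63 stitches; work 40 rows.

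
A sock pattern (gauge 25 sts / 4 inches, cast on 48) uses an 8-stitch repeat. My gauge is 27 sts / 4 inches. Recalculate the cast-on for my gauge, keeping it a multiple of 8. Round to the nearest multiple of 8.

48 × 27 / 25 = 51.84.
Nearest multiple of 8: 48.

CO 48 sts.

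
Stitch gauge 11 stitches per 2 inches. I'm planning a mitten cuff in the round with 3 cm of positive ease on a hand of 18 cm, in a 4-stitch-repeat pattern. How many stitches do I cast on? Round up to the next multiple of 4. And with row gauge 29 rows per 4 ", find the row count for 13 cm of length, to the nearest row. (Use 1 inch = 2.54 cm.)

Finished = 18 + 3 = 21 cm.
21 cm × 1/2.54 = 8.27 inches.
11/2 = 5.5 sts per in; 8.27 × 5.5 = 45.47 sts.
Next multiple of 4 → 48.
13 cm = 5.12 inches; × 7.25 = 37.11 → 37 rows.

Cast on 48 stitches; work 37 rows.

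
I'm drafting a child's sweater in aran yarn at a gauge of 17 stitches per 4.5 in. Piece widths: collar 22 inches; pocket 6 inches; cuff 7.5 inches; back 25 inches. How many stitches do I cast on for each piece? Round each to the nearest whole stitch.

collar 83; pocket 23; cuff 28; back 94.

Rate = 17/4.5 = 3.778 sts per in.
collar: 22 × 3.778 = 83.11 → 83.
pocket: 6 × 3.778 = 22.67 → 23.
cuff: 7.5 × 3.778 = 28.33 → 28.
back: 25 × 3.778 = 94.44 → 94.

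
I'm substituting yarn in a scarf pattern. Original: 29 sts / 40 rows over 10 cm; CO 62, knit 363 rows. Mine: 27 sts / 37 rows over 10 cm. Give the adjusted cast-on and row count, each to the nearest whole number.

Cast on 58 stitches; work 336 rows.

Stitches: 62 × 27/29 = 57.72 → 58.
Rows: 363 × 37/40 = 335.77 → 336.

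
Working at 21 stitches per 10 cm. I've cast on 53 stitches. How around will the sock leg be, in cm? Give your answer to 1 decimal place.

25.2 cm.

21 stitches / 10 cm = 2.1 stitches per cm.
53 / 2.1 = 25.24 cm.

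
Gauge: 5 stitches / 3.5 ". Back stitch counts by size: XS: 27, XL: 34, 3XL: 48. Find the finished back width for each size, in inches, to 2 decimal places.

5/3.5 = 1.429 sts per in.
XS: 27 / 1.429 = 18.900 → 18.90 in.
XL: 34 / 1.429 = 23.800 → 23.80 in.
3XL: 48 / 1.429 = 33.600 → 33.60 in.

XS 18.90 inches; XL 23.80 inches; 3XL 33.60 inches.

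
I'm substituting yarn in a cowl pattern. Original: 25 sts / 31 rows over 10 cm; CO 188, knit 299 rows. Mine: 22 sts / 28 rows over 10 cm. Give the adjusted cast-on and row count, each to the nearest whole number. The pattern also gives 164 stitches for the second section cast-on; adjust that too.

Stitches: 188 × 22/25 = 165.44 → 165.
Rows: 299 × 28/31 = 270.06 → 270.
second section cast-on: 164 × 22/25 = 144.32 → 144.

Cast on 165 stitches; work 270 rows; second section cast-on 144 stitches.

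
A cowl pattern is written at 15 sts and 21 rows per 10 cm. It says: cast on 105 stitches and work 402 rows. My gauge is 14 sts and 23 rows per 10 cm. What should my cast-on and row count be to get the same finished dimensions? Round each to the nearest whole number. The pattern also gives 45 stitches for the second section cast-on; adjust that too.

Stitches: 105 × 14/15 = 98.00 → 98.
Rows: 402 × 23/21 = 440.29 → 440.
second section cast-on: 45 × 14/15 = 42.00 → 42.

Cast on 98 stitches; work 440 rows; second section cast-on 42 stitches.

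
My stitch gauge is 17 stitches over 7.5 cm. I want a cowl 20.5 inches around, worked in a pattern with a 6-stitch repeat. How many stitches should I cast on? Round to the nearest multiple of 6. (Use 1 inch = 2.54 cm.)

Cast on 120 stitches.

20.5 in = 20.5 × 2.54 = 52.07 cm.
17 / 7.5 = 2.267 sts/cm.
52.07 × 2.267 = 118.03 sts.
→ 120.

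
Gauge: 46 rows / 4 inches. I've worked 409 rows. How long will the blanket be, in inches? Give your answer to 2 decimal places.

46 rows / 4 inch = 11.5 rows per inch.
409 / 11.5 = 35.565 inches.

35.57 inches.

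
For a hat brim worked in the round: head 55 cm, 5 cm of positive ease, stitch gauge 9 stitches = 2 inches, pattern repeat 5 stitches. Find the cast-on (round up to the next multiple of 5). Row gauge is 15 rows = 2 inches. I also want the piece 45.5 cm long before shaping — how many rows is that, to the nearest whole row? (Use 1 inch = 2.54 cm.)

Finished = 55 + 5 = 60 cm.
60 cm × 1/2.54 = 23.62 inches.
9/2 = 4.5 sts per in; 23.62 × 4.5 = 106.30 sts.
Next multiple of 5 → 110.
45.5 cm = 17.91 inches; × 7.5 = 134.35 → 134 rows.

Cast on 110 stitches; work 134 rows.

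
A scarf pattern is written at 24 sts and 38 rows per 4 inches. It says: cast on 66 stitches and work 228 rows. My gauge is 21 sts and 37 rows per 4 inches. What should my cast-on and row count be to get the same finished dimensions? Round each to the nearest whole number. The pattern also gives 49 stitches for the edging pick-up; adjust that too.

Cast on 58 stitches; work 222 rows; edging pick-up 43 stitches.

Stitches: 66 × 21/24 = 57.75 → 58.
Rows: 228 × 37/38 = 222.00 → 222.
edging pick-up: 49 × 21/24 = 42.88 → 43.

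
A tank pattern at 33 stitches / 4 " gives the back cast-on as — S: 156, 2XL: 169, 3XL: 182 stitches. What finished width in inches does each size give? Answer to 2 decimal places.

S 18.91 inches; 2XL 20.48 inches; 3XL 22.06 inches.

33/4 = 8.25 sts per in.
S: 156 / 8.25 = 18.909 → 18.91 in.
2XL: 169 / 8.25 = 20.485 → 20.48 in.
3XL: 182 / 8.25 = 22.061 → 22.06 in.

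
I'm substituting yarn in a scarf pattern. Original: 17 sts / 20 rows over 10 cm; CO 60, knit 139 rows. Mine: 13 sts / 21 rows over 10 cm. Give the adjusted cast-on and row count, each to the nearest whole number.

Cast on 46 stitches; work 146 rows.

Stitches: 60 × 13/17 = 45.88 → 46.
Rows: 139 × 21/20 = 145.95 → 146.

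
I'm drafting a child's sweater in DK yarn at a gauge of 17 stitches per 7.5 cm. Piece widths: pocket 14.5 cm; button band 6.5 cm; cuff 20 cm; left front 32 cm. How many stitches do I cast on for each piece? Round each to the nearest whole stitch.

pocket 33; button band 15; cuff 45; left front 73.

Rate = 17/7.5 = 2.267 sts per cm.
pocket: 14.5 × 2.267 = 32.87 → 33.
button band: 6.5 × 2.267 = 14.73 → 15.
cuff: 20 × 2.267 = 45.33 → 45.
left front: 32 × 2.267 = 72.53 → 73.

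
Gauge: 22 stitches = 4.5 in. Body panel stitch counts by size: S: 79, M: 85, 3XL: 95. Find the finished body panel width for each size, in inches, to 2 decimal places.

S 16.16 inches; M 17.39 inches; 3XL 19.43 inches.

22/4.5 = 4.889 sts per in.
S: 79 / 4.889 = 16.159 → 16.16 in.
M: 85 / 4.889 = 17.386 → 17.39 in.
3XL: 95 / 4.889 = 19.432 → 19.43 in.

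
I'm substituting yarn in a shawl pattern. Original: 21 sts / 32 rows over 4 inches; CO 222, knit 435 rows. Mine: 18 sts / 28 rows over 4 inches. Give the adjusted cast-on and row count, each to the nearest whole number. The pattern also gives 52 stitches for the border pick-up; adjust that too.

Stitches: 222 × 18/21 = 190.29 → 190.
Rows: 435 × 28/32 = 380.62 → 381.
border pick-up: 52 × 18/21 = 44.57 → 45.

Cast on 190 stitches; work 381 rows; border pick-up 45 stitches.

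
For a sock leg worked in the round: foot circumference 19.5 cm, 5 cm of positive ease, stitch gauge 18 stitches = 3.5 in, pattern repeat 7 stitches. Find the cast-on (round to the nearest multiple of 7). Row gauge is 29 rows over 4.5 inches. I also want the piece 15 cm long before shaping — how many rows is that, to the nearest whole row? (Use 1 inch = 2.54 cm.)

Cast on 49 stitches; work 38 rows.

Finished = 19.5 + 5 = 24.5 cm.
24.5 cm × 1/2.54 = 9.65 inches.
18/3.5 = 5.143 sts per in; 9.65 × 5.143 = 49.61 sts.
Nearest multiple of 7 → 49.
15 cm = 5.91 inches; × 6.444 = 38.06 → 38 rows.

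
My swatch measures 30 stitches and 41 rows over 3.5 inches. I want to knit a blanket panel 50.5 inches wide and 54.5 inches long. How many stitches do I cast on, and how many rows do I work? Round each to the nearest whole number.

Cast on 433 stitches and work 638 rows.

Stitch gauge = 30/3.5 = 8.571 sts/in; 50.5 × 8.571 = 432.86 → 433 sts.
Row gauge = 41/3.5 = 11.714 rows/in; 54.5 × 11.714 = 638.43 → 638 rows.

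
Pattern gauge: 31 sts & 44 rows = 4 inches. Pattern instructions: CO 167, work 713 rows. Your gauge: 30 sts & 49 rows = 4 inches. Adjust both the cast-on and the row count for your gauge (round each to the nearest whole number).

Cast on 162 stitches; work 794 rows.

Stitches: 167 × 30/31 = 161.61 → 162.
Rows: 713 × 49/44 = 794.02 → 794.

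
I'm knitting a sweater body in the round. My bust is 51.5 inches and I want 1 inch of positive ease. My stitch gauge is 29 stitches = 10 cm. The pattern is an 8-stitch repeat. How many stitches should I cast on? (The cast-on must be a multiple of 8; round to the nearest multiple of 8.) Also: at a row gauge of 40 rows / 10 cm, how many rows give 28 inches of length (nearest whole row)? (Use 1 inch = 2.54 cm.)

Finished = 51.5 + 1 = 52.5 inches.
52.5 inches × 2.54 = 133.35 cm.
29/10 = 2.9 sts per cm; 133.35 × 2.9 = 386.71 sts.
Nearest multiple of 8 → 384.
28 inches = 71.12 cm; × 4 = 284.48 → 284 rows.

Cast on 384 stitches; work 284 rows.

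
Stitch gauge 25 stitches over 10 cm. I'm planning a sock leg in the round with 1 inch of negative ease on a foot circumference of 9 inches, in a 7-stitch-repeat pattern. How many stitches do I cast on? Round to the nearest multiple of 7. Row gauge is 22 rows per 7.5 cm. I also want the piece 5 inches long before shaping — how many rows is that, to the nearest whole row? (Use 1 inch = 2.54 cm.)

Finished = 9 − 1 = 8 inches.
8 inches × 2.54 = 20.32 cm.
25/10 = 2.5 sts per cm; 20.32 × 2.5 = 50.80 sts.
Nearest multiple of 7 → 49.
5 inches = 12.70 cm; × 2.933 = 37.25 → 37 rows.

Cast on 49 stitches; work 37 rows.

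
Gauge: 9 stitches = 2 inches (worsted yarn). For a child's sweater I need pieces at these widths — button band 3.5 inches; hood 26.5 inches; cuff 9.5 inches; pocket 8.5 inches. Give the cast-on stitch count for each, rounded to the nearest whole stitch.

button band 16; hood 119; cuff 43; pocket 38.

Rate = 9/2 = 4.5 sts per in.
button band: 3.5 × 4.5 = 15.75 → 16.
hood: 26.5 × 4.5 = 119.25 → 119.
cuff: 9.5 × 4.5 = 42.75 → 43.
pocket: 8.5 × 4.5 = 38.25 → 38.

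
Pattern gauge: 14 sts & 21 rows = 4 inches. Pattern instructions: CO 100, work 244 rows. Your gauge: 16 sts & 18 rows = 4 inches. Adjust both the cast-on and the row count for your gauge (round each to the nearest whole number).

Cast on 114 stitches; work 209 rows.

Stitches: 100 × 16/14 = 114.29 → 114.
Rows: 244 × 18/21 = 209.14 → 209.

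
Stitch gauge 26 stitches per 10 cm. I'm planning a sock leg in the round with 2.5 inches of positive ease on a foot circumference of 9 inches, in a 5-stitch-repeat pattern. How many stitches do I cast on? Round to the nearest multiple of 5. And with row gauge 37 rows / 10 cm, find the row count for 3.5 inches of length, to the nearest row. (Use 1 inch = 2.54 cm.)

Cast on 75 stitches; work 33 rows.

Finished = 9 + 2.5 = 11.5 inches.
11.5 inches × 2.54 = 29.21 cm.
26/10 = 2.6 sts per cm; 29.21 × 2.6 = 75.95 sts.
Nearest multiple of 5 → 75.
3.5 inches = 8.89 cm; × 3.7 = 32.89 → 33 rows.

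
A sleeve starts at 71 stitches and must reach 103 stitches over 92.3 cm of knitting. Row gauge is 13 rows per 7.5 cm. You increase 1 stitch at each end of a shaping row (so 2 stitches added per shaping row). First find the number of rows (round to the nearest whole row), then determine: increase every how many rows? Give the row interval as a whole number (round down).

Rows = 92.3 × 1.733 = 160.0 → 160 rows.
Stitches to add: 32 → 16 shaping rows (at 2 st each).
160 / 16 = 10.00 → every 10 rows.

Increase every 10th row.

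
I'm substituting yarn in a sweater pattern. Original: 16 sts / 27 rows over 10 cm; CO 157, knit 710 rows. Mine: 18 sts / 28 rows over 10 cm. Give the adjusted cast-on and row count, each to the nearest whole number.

Stitches: 157 × 18/16 = 176.62 → 177.
Rows: 710 × 28/27 = 736.30 → 736.

Cast on 177 stitches; work 736 rows.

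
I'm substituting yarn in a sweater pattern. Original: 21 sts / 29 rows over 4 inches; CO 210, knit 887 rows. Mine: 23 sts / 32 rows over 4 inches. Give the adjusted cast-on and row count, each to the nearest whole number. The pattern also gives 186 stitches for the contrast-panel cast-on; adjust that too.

Cast on 230 stitches; work 979 rows; contrast-panel cast-on 204 stitches.

Stitches: 210 × 23/21 = 230.00 → 230.
Rows: 887 × 32/29 = 978.76 → 979.
contrast-panel cast-on: 186 × 23/21 = 203.71 → 204.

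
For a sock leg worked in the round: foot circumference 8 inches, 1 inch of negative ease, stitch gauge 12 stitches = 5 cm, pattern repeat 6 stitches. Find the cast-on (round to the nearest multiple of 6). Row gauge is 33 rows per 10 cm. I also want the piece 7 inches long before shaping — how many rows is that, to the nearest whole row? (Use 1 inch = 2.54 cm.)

Finished = 8 − 1 = 7 inches.
7 inches × 2.54 = 17.78 cm.
12/5 = 2.4 sts per cm; 17.78 × 2.4 = 42.67 sts.
Nearest multiple of 6 → 42.
7 inches = 17.78 cm; × 3.3 = 58.67 → 59 rows.

Cast on 42 stitches; work 59 rows.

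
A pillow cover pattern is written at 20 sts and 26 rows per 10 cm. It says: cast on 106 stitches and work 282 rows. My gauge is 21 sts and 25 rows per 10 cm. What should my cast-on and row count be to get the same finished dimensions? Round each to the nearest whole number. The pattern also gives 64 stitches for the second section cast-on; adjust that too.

Stitches: 106 × 21/20 = 111.30 → 111.
Rows: 282 × 25/26 = 271.15 → 271.
second section cast-on: 64 × 21/20 = 67.20 → 67.

Cast on 111 stitches; work 271 rows; second section cast-on 67 stitches.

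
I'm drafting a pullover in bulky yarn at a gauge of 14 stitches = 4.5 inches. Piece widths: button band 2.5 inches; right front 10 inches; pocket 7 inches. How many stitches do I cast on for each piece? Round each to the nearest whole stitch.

Rate = 14/4.5 = 3.111 sts per in.
button band: 2.5 × 3.111 = 7.78 → 8.
right front: 10 × 3.111 = 31.11 → 31.
pocket: 7 × 3.111 = 21.78 → 22.

button band 8; right front 31; pocket 22.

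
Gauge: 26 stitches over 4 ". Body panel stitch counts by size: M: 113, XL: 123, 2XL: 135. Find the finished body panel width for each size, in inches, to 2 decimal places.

26/4 = 6.5 sts per in.
M: 113 / 6.5 = 17.385 → 17.38 in.
XL: 123 / 6.5 = 18.923 → 18.92 in.
2XL: 135 / 6.5 = 20.769 → 20.77 in.

M 17.38 inches; XL 18.92 inches; 2XL 20.77 inches.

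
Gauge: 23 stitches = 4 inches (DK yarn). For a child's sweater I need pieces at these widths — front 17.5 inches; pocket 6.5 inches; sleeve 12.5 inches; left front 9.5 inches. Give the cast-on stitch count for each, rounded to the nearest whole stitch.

Rate = 23/4 = 5.75 sts per in.
front: 17.5 × 5.75 = 100.62 → 101.
pocket: 6.5 × 5.75 = 37.38 → 37.
sleeve: 12.5 × 5.75 = 71.88 → 72.
left front: 9.5 × 5.75 = 54.62 → 55.

front 101; pocket 37; sleeve 72; left front 55.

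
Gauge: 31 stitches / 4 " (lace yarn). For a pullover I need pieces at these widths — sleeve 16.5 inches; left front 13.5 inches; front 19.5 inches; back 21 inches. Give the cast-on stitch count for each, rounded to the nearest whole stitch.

Rate = 31/4 = 7.75 sts per in.
sleeve: 16.5 × 7.75 = 127.88 → 128.
left front: 13.5 × 7.75 = 104.62 → 105.
front: 19.5 × 7.75 = 151.12 → 151.
back: 21 × 7.75 = 162.75 → 163.

sleeve 128; left front 105; front 151; back 163.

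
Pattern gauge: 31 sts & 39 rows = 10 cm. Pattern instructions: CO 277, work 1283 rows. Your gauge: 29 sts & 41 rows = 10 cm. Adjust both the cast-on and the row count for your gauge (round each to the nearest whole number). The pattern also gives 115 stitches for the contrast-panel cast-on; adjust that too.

Stitches: 277 × 29/31 = 259.13 → 259.
Rows: 1283 × 41/39 = 1348.79 → 1349.
contrast-panel cast-on: 115 × 29/31 = 107.58 → 108.

Cast on 259 stitches; work 1349 rows; contrast-panel cast-on 108 stitches.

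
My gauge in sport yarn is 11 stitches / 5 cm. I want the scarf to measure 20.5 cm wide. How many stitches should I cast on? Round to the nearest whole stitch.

45 stitches.

11 stitches / 5 cm = 2.2 stitches per cm.
20.5 × 2.2 = 45.10 stitches.
Round to nearest → 45.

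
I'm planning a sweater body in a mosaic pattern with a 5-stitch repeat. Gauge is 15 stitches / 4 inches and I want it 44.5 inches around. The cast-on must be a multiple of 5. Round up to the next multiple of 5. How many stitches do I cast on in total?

15 / 4 = 3.75 sts per inch.
44.5 × 3.75 = 166.88 sts.
Next multiple of 5: 170.

CO 170 sts.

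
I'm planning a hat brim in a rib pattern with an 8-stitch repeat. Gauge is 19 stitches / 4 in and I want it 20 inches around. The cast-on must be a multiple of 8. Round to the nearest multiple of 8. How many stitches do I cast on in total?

CO 96 sts.

19 / 4 = 4.75 sts per inch.
20 × 4.75 = 95.00 sts.
Nearest multiple of 8: 96.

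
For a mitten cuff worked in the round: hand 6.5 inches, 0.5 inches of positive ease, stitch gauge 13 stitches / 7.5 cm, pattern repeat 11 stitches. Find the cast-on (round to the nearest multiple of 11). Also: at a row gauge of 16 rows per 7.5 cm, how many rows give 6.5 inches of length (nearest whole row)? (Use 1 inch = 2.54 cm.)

Finished = 6.5 + 0.5 = 7 inches.
7 inches × 2.54 = 17.78 cm.
13/7.5 = 1.733 sts per cm; 17.78 × 1.733 = 30.82 sts.
Nearest multiple of 11 → 33.
6.5 inches = 16.51 cm; × 2.133 = 35.22 → 35 rows.

Cast on 33 stitches; work 35 rows.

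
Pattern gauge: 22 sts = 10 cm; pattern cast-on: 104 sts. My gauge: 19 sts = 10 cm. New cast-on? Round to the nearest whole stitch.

Scale factor = 19 / 22 = 0.864.
104 × 19 / 22 = 89.82 sts.
→ 90 sts.

90 stitches.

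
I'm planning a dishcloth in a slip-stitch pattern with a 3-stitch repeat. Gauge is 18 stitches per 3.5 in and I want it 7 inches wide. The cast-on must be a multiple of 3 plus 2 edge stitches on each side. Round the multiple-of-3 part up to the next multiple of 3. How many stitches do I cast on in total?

Cast on 37 stitches.

18 / 3.5 = 5.143 sts per inch.
7 × 5.143 = 36.00 sts.
Less 4 edge sts → 32.00 for the repeat.
Next multiple of 3: 33.
Add back 4 edge sts → 37.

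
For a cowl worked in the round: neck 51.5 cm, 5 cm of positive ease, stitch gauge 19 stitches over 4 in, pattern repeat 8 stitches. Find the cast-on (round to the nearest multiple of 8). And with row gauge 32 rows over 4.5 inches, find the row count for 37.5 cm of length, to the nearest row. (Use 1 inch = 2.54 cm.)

Cast on 104 stitches; work 105 rows.

Finished = 51.5 + 5 = 56.5 cm.
56.5 cm × 1/2.54 = 22.24 inches.
19/4 = 4.75 sts per in; 22.24 × 4.75 = 105.66 sts.
Nearest multiple of 8 → 104.
37.5 cm = 14.76 inches; × 7.111 = 104.99 → 105 rows.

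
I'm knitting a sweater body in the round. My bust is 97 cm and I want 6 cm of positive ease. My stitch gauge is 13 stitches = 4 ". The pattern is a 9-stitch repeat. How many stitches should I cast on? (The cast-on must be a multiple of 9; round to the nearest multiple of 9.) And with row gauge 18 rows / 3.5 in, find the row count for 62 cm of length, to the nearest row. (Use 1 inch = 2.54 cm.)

Cast on 135 stitches; work 126 rows.

Finished = 97 + 6 = 103 cm.
103 cm × 1/2.54 = 40.55 inches.
13/4 = 3.25 sts per in; 40.55 × 3.25 = 131.79 sts.
Nearest multiple of 9 → 135.
62 cm = 24.41 inches; × 5.143 = 125.53 → 126 rows.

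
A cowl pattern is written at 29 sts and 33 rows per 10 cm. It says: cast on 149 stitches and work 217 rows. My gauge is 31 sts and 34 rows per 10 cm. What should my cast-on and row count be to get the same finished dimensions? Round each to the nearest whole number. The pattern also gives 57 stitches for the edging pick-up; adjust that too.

Stitches: 149 × 31/29 = 159.28 → 159.
Rows: 217 × 34/33 = 223.58 → 224.
edging pick-up: 57 × 31/29 = 60.93 → 61.

Cast on 159 stitches; work 224 rows; edging pick-up 61 stitches.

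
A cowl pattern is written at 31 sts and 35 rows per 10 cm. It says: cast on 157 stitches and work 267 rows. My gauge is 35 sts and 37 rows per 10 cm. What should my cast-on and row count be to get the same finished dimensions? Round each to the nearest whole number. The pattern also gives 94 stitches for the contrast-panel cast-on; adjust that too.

Cast on 177 stitches; work 282 rows; contrast-panel cast-on 106 stitches.

Stitches: 157 × 35/31 = 177.26 → 177.
Rows: 267 × 37/35 = 282.26 → 282.
contrast-panel cast-on: 94 × 35/31 = 106.13 → 106.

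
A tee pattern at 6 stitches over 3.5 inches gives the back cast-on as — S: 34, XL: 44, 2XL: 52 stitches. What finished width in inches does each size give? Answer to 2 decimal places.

6/3.5 = 1.714 sts per in.
S: 34 / 1.714 = 19.833 → 19.83 in.
XL: 44 / 1.714 = 25.667 → 25.67 in.
2XL: 52 / 1.714 = 30.333 → 30.33 in.

S 19.83 inches; XL 25.67 inches; 2XL 30.33 inches.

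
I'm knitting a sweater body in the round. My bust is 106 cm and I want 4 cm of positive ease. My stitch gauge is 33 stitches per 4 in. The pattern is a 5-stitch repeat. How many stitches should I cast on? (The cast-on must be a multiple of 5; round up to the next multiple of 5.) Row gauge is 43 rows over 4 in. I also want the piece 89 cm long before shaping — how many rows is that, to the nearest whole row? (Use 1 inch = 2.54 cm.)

Cast on 360 stitches; work 377 rows.

Finished = 106 + 4 = 110 cm.
110 cm × 1/2.54 = 43.31 inches.
33/4 = 8.25 sts per in; 43.31 × 8.25 = 357.28 sts.
Next multiple of 5 → 360.
89 cm = 35.04 inches; × 10.75 = 376.67 → 377 rows.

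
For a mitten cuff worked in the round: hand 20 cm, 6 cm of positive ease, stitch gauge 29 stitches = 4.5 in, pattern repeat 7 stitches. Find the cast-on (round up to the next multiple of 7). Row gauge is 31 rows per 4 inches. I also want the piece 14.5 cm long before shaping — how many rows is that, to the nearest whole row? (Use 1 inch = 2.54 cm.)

Cast on 70 stitches; work 44 rows.

Finished = 20 + 6 = 26 cm.
26 cm × 1/2.54 = 10.24 inches.
29/4.5 = 6.444 sts per in; 10.24 × 6.444 = 65.97 sts.
Next multiple of 7 → 70.
14.5 cm = 5.71 inches; × 7.75 = 44.24 → 44 rows.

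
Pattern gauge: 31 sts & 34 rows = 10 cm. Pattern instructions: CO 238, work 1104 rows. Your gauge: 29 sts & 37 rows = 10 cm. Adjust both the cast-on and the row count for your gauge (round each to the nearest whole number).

Stitches: 238 × 29/31 = 222.65 → 223.
Rows: 1104 × 37/34 = 1201.41 → 1201.

Cast on 223 stitches; work 1201 rows.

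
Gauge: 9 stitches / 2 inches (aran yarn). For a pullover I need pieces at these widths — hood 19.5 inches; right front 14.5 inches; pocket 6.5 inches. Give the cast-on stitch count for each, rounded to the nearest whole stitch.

hood 88; right front 65; pocket 29.

Rate = 9/2 = 4.5 sts per in.
hood: 19.5 × 4.5 = 87.75 → 88.
right front: 14.5 × 4.5 = 65.25 → 65.
pocket: 6.5 × 4.5 = 29.25 → 29.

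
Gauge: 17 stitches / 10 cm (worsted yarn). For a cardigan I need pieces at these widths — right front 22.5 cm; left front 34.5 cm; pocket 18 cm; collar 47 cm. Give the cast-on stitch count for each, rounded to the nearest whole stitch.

right front 38; left front 59; pocket 31; collar 80.

Rate = 17/10 = 1.7 sts per cm.
right front: 22.5 × 1.7 = 38.25 → 38.
left front: 34.5 × 1.7 = 58.65 → 59.
pocket: 18 × 1.7 = 30.60 → 31.
collar: 47 × 1.7 = 79.90 → 80.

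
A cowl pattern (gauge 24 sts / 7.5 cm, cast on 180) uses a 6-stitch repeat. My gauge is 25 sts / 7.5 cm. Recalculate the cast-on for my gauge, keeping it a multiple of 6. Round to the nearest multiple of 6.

180 × 25 / 24 = 187.50.
Nearest multiple of 6: 186.

CO 186 sts.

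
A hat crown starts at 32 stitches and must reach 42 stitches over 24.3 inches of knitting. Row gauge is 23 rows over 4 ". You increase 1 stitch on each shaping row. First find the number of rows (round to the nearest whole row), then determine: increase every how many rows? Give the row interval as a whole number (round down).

Increase every 14th row.

Rows = 24.3 × 5.75 = 139.7 → 140 rows.
Stitches to add: 10 → 10 shaping rows (at 1 st each).
140 / 10 = 14.00 → every 14 rows.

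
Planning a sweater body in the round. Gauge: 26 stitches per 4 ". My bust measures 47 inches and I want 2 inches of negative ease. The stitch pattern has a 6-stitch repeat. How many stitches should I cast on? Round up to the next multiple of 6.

Finished = 47 − 2 = 45 inches.
26 / 4 = 6.5 sts/in.
45 × 6.5 = 292.50 sts.
Next multiple of 6: 294.

Cast on 294 stitches.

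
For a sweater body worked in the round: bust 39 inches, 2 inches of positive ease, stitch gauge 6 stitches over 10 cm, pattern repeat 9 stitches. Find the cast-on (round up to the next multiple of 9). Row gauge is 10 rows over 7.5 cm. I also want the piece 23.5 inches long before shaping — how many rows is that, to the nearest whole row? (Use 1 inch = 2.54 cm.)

Finished = 39 + 2 = 41 inches.
41 inches × 2.54 = 104.14 cm.
6/10 = 0.6 sts per cm; 104.14 × 0.6 = 62.48 sts.
Next multiple of 9 → 63.
23.5 inches = 59.69 cm; × 1.333 = 79.59 → 80 rows.

Cast on 63 stitches; work 80 rows.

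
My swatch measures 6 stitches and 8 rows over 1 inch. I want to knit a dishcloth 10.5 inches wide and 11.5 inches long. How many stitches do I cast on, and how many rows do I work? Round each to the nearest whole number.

Stitch gauge = 6/1 = 6 sts/in; 10.5 × 6 = 63.00 → 63 sts.
Row gauge = 8/1 = 8 rows/in; 11.5 × 8 = 92.00 → 92 rows.

Cast on 63 stitches and work 92 rows.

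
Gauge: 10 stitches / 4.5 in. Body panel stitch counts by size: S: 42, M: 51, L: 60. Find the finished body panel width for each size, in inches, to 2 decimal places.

10/4.5 = 2.222 sts per in.
S: 42 / 2.222 = 18.900 → 18.90 in.
M: 51 / 2.222 = 22.950 → 22.95 in.
L: 60 / 2.222 = 27.000 → 27.00 in.

S 18.90 inches; M 22.95 inches; L 27.00 inches.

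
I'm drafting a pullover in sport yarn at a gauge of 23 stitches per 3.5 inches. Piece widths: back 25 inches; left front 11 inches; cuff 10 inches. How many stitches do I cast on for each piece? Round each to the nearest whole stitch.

Rate = 23/3.5 = 6.571 sts per in.
back: 25 × 6.571 = 164.29 → 164.
left front: 11 × 6.571 = 72.29 → 72.
cuff: 10 × 6.571 = 65.71 → 66.

back 164; left front 72; cuff 66.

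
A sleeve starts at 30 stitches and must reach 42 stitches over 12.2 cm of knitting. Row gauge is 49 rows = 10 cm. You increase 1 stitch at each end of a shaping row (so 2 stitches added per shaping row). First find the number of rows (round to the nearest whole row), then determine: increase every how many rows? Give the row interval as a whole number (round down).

Increase every 10th row.

Rows = 12.2 × 4.9 = 59.8 → 60 rows.
Stitches to add: 12 → 6 shaping rows (at 2 st each).
60 / 6 = 10.00 → every 10 rows.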